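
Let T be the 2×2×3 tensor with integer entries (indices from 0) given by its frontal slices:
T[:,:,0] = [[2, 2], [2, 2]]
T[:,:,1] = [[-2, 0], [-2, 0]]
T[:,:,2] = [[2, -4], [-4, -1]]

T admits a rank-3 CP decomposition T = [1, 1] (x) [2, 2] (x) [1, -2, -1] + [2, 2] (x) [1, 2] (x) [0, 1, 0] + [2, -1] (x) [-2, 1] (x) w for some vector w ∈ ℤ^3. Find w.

w = [0, 0, -1]

Subtract the known terms from T to get the rank-1 residual R = [2, -1] (x) [-2, 1] (x) w, so R[i,j,k] = a[i]·b[j]·w[k]. Pick indices with nonzero a[0]·b[0] = (2)·(-2) = -4. Only the fibre through (0,0,·) is needed: R[0,0,:] = T[0,0,:] − Σₗ aₗ[0]bₗ[0]cₗ = [2, -2, 2] − (1)·(2)·[1, -2, -1] − (2)·(1)·[0, 1, 0] = [0, 0, 4]. Then w[k] = R[0,0,k] / -4 for each k, giving w = [0, 0, 4] / -4 = [0, 0, -1].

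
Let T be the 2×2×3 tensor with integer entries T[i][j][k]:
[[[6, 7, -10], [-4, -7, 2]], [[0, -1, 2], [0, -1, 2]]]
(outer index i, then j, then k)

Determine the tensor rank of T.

3

Lower bound: the mode-3 unfolding of T (rows indexed by k, columns by (i,j) = (0,0), (0,1), (1,0), (1,1)) is [[6, -4, 0, 0], [7, -7, -1, -1], [-10, 2, 2, 2]].
There the 3×3 minor on rows k ∈ {0, 1, 2}, columns (i,j) ∈ {(0,0), (0,1), (1,0)} is det [[6, -4, 0], [7, -7, -1], [-10, 2, 2]] = -56 ≠ 0, so this unfolding has rank ≥ 3; CP rank is at least every unfolding rank, so rank(T) ≥ 3. (Flattening ranks never certify an upper bound on CP rank; for that we must actually write T with 3 rank-1 terms.)
Upper bound: T is a sum of 3 rank-1 terms, T = [1, -1] ⊗ [1, 1] ⊗ [0, 1, -2] + [1, 0] ⊗ [1, -1] ⊗ [4, 8, -4] + [1, 0] ⊗ [1, 0] ⊗ [2, -2, -4] (written with every a and b primitive with positive leading entry and the scale carried by c; CP decompositions are not unique, and this one is verified by expanding entrywise), so rank(T) ≤ 3.
These bounds meet, so rank(T) = 3.
Check entry T[1,1,0] = 0: (-1)·(1)·(0) + (0)·(-1)·(4) + (0)·(0)·(2) = 0.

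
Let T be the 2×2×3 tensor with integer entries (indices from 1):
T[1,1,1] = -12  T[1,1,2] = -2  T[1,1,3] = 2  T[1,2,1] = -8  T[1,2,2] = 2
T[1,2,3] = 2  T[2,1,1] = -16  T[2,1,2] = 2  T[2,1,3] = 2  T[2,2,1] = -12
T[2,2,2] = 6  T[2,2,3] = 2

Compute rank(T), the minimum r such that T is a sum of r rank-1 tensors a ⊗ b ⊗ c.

Lower bound: the mode-3 unfolding of T (rows indexed by k, columns by (i,j) = (1,1), (1,2), (2,1), (2,2)) is [[-12, -8, -16, -12], [-2, 2, 2, 6], [2, 2, 2, 2]].
There the 3×3 minor on rows k ∈ {1, 2, 3}, columns (i,j) ∈ {(1,1), (1,2), (2,1)} is det [[-12, -8, -16], [-2, 2, 2], [2, 2, 2]] = 64 ≠ 0, so this unfolding has rank ≥ 3; CP rank is at least every unfolding rank, so rank(T) ≥ 3. (This is only a lower bound: in general the CP rank may exceed every unfolding rank, so we still need to exhibit 3 rank-1 terms summing to T.)
Upper bound: T is a sum of 3 rank-1 terms, T = [1, 1] ⊗ [1, 1] ⊗ [0, 2, 2] + [1, 1] ⊗ [2, 1] ⊗ [-4, -4, 0] + [1, 2] ⊗ [1, 1] ⊗ [-4, 4, 0] (one valid choice — decompositions are not unique — normalised so each a, b is primitive with positive first nonzero entry; check it by expanding all entries), so rank(T) ≤ 3.
These bounds meet, so rank(T) = 3.
Check entry T[2,2,1] = -12: (1)·(1)·(0) + (1)·(1)·(-4) + (2)·(1)·(-4) = -12.

3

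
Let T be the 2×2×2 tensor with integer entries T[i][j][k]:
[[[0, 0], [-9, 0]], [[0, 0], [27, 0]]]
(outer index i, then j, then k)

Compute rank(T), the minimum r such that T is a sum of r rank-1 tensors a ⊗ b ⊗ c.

Lower bound: T ≠ 0 (e.g. T[0,1,0] = -9), so rank(T) ≥ 1.
Upper bound: if T = a ⊗ b ⊗ c then every fibre of T is a multiple of the corresponding factor, so read the factors off the fibres through the nonzero entry T[0,1,0] = -9.
The mode-1 fibre T[:,1,0] = [-9, 27] gives a = [1, -3] (primitive direction); the mode-2 fibre T[0,:,0] = [0, -9] gives b = [0, 1]; then c[k] = T[0,1,k] / (a[0]·b[1]) = [-9, 0] / 1 = [-9, 0].
Expanding [1, -3] ⊗ [0, 1] ⊗ [-9, 0] reproduces all 8 entries of T, so T = [1, -3] ⊗ [0, 1] ⊗ [-9, 0] and rank(T) ≤ 1.
These bounds meet, so rank(T) = 1.

1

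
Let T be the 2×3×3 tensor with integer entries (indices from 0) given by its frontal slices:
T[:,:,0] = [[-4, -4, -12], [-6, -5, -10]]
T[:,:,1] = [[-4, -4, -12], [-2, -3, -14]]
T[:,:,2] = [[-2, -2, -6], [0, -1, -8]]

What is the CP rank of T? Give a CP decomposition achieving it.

Lower bound: the mode-2 unfolding of T (rows indexed by j, columns by (i,k) = (0,0), (0,1), (0,2), (1,0), (1,1), (1,2)) is [[-4, -4, -2, -6, -2, 0], [-4, -4, -2, -5, -3, -1], [-12, -12, -6, -10, -14, -8]].
There the 2×2 minor on rows j ∈ {0, 1}, columns (i,k) ∈ {(0,0), (1,0)} is det [[-4, -6], [-4, -5]] = -4 ≠ 0, so this unfolding has rank ≥ 2; CP rank is at least every unfolding rank, so rank(T) ≥ 2. (Unfolding ranks only ever bound the CP rank from below — rank(T) can be strictly larger than all of them — so the matching upper bound has to come from an explicit 2-term decomposition.)
Upper bound — finding two terms. Write S_k = T[:,:,k] for the frontal slices: S₀ = [[-4, -4, -12], [-6, -5, -10]], S₁ = [[-4, -4, -12], [-2, -3, -14]], S₂ = [[-2, -2, -6], [0, -1, -8]].
If T = a₁ ⊗ b₁ ⊗ c₁ + a₂ ⊗ b₂ ⊗ c₂ then each S_k = c₁[k]·a₁b₁ᵀ + c₂[k]·a₂b₂ᵀ. S₀ and S₁ are linearly independent, so a₁b₁ᵀ and a₂b₂ᵀ must span the same plane of matrices: they are the rank-1 matrices of the form x·S₀ + y·S₁.
The 2×2 minor of x·S₀ + y·S₁ on rows {0,1}, columns {0,1} is −4·x² + 4·y² = (-4)·(x − y)(x + y), vanishing at (x:y) = (1:1) and (1:-1).
M₁ = S₀ + S₁ = [[-8, -8, -24], [-8, -8, -24]] = (-8)·(1, 1)(1, 1, 3)ᵀ and M₂ = S₀ − S₁ = [[0, 0, 0], [-4, -2, 4]] = (-2)·(0, 1)(2, 1, -2)ᵀ, so take a₁ = (1, 1), b₁ = (1, 1, 3), a₂ = (0, 1), b₂ = (2, 1, -2).
Each slice is an integer combination of E₁ = a₁b₁ᵀ and E₂ = a₂b₂ᵀ: S₀ = −4·E₁ − E₂, S₁ = −4·E₁ + E₂, S₂ = −2·E₁ + E₂; reading off coefficients, c₁ = (-4, -4, -2) and c₂ = (-1, 1, 1).
Hence T = (1, 1) ⊗ (1, 1, 3) ⊗ (-4, -4, -2) + (0, 1) ⊗ (2, 1, -2) ⊗ (-1, 1, 1), so rank(T) ≤ 2.
These bounds meet, so rank(T) = 2.

rank(T) = 2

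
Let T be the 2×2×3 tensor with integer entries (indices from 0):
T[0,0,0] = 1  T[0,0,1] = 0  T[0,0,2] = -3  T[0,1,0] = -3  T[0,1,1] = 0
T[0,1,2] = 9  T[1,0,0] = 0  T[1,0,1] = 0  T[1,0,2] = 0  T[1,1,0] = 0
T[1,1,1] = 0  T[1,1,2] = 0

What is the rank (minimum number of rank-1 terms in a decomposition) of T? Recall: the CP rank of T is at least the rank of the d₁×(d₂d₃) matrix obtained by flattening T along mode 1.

Lower bound: T ≠ 0 (e.g. T[0,0,0] = 1), so rank(T) ≥ 1.
Upper bound: if T = a ⊗ b ⊗ c then every fibre of T is a multiple of the corresponding factor, so read the factors off the fibres through the nonzero entry T[0,0,0] = 1.
The mode-1 fibre T[:,0,0] = [1, 0] gives a = [1, 0] (primitive direction); the mode-2 fibre T[0,:,0] = [1, -3] gives b = [1, -3]; then c[k] = T[0,0,k] / (a[0]·b[0]) = [1, 0, -3] / 1 = [1, 0, -3].
Expanding [1, 0] ⊗ [1, -3] ⊗ [1, 0, -3] reproduces all 12 entries of T, so T = [1, 0] ⊗ [1, -3] ⊗ [1, 0, -3] and rank(T) ≤ 1.
These bounds meet, so rank(T) = 1.

1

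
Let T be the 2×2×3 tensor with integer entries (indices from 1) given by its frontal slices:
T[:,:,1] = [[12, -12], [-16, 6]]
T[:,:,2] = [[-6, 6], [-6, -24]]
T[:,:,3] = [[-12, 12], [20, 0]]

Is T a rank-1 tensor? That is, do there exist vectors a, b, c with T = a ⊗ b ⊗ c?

No

The mode-2 unfolding of T (rows indexed by j, columns by (i,k) = (1,1), (1,2), (1,3), (2,1), (2,2), (2,3)) is [[12, -6, -12, -16, -6, 20], [-12, 6, 12, 6, -24, 0]].
There the 2×2 minor on rows j ∈ {1, 2}, columns (i,k) ∈ {(1,1), (2,1)} is det [[12, -16], [-12, 6]] = -120 ≠ 0, so this unfolding has rank ≥ 2; CP rank is at least every unfolding rank, so rank(T) ≥ 2.
In particular rank(T) ≥ 2 > 1, so T is not rank-1.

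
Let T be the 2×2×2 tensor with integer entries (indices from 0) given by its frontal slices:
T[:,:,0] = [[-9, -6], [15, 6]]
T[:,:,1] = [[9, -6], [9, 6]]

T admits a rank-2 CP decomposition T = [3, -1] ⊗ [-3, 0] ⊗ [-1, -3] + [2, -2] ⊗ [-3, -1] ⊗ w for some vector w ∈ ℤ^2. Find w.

Subtract the known terms from T to get the rank-1 residual R = [2, -2] ⊗ [-3, -1] ⊗ w, so R[i,j,k] = a[i]·b[j]·w[k]. Pick indices with nonzero a[0]·b[0] = (2)·(-3) = -6. Only the fibre through (0,0,·) is needed: R[0,0,:] = T[0,0,:] − Σₗ aₗ[0]bₗ[0]cₗ = [-9, 9] − (3)·(-3)·[-1, -3] = [-18, -18]. Then w[k] = R[0,0,k] / -6 for each k, giving w = [-18, -18] / -6 = [3, 3].

w = [3, 3]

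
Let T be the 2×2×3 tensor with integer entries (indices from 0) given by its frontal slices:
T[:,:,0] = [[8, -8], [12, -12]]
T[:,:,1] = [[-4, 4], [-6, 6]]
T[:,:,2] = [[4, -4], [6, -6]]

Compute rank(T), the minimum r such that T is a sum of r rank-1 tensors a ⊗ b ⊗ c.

1

Lower bound: T ≠ 0 (e.g. T[0,0,0] = 8), so rank(T) ≥ 1.
Upper bound: if T = a ⊗ b ⊗ c then every fibre of T is a multiple of the corresponding factor, so read the factors off the fibres through the nonzero entry T[0,0,0] = 8.
The mode-1 fibre T[:,0,0] = [8, 12] gives a = [2, 3] (primitive direction); the mode-2 fibre T[0,:,0] = [8, -8] gives b = [1, -1]; then c[k] = T[0,0,k] / (a[0]·b[0]) = [8, -4, 4] / 2 = [4, -2, 2].
Expanding [2, 3] ⊗ [1, -1] ⊗ [4, -2, 2] reproduces all 12 entries of T, so T = [2, 3] ⊗ [1, -1] ⊗ [4, -2, 2] and rank(T) ≤ 1.
These bounds meet, so rank(T) = 1.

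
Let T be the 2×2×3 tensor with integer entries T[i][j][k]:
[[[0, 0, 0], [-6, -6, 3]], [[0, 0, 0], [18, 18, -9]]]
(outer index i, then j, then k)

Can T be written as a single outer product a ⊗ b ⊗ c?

Yes

The mode-1 fibre T[:,1,0] = [-6, 18] gives a = (1, -3) (primitive direction); the mode-2 fibre T[0,:,0] = [0, -6] gives b = (0, 1); then c[k] = T[0,1,k] / (a[0]·b[1]) = [-6, -6, 3] / 1 = (-6, -6, 3).
Expanding (1, -3) ⊗ (0, 1) ⊗ (-6, -6, 3) reproduces all 12 entries of T, so T = (1, -3) ⊗ (0, 1) ⊗ (-6, -6, 3) and rank(T) ≤ 1.
Equivalently every frontal slice T[:,:,k] is c[k] times the rank-1 matrix (1, -3) ⊗ (0, 1). So T has rank 1 (it is nonzero).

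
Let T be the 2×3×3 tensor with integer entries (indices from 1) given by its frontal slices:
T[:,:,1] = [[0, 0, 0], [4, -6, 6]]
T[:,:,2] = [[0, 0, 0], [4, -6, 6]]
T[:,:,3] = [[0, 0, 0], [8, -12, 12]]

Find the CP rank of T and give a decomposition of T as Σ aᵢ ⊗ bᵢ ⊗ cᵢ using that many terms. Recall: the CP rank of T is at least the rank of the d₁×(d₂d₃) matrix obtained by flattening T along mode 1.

Lower bound: T ≠ 0 (e.g. T[2,1,1] = 4), so rank(T) ≥ 1.
Upper bound: if T = a ⊗ b ⊗ c then every fibre of T is a multiple of the corresponding factor, so read the factors off the fibres through the nonzero entry T[2,1,1] = 4.
The mode-1 fibre T[:,1,1] = [0, 4] gives a = [0, 1] (primitive direction); the mode-2 fibre T[2,:,1] = [4, -6, 6] gives b = [2, -3, 3]; then c[k] = T[2,1,k] / (a[2]·b[1]) = [4, 4, 8] / 2 = [2, 2, 4].
Expanding [0, 1] ⊗ [2, -3, 3] ⊗ [2, 2, 4] reproduces all 18 entries of T, so T = [0, 1] ⊗ [2, -3, 3] ⊗ [2, 2, 4] and rank(T) ≤ 1.
These bounds meet, so rank(T) = 1.

rank(T) = 1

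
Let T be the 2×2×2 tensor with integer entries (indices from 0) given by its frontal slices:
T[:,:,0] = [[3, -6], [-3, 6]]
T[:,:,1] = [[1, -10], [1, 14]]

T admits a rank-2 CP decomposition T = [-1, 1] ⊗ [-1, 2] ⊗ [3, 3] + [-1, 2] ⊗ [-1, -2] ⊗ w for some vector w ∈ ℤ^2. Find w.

Subtract the known terms from T to get the rank-1 residual R = [-1, 2] ⊗ [-1, -2] ⊗ w, so R[i,j,k] = a[i]·b[j]·w[k]. Pick indices with nonzero a[0]·b[0] = (-1)·(-1) = 1. Only the fibre through (0,0,·) is needed: R[0,0,:] = T[0,0,:] − Σₗ aₗ[0]bₗ[0]cₗ = [3, 1] − (-1)·(-1)·[3, 3] = [0, -2]. Then w[k] = R[0,0,k] / 1 for each k, giving w = [0, -2] / 1 = [0, -2].

w = [0, -2]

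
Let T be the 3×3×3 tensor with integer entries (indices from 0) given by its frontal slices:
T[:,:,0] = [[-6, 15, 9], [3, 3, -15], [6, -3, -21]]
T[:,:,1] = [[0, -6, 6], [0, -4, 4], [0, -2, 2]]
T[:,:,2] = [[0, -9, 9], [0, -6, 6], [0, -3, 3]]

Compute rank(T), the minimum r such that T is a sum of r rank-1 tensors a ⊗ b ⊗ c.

2

Lower bound: in the mode-2 unfolding of T (rows indexed by j, columns by (i,k)) the 2×2 minor on rows j ∈ {0, 1}, columns (i,k) ∈ {(0,0), (0,1)} is det [[-6, 0], [15, -6]] = 36 ≠ 0, so that unfolding has rank ≥ 2 and hence rank(T) ≥ 2 (CP rank is at least every unfolding rank, though it can be larger).
Upper bound: with S_k = T[:,:,k], the two rank-1 terms a₁b₁ᵀ, a₂b₂ᵀ are the rank-1 members of the pencil x·S₀ + y·S₁.
The 2×2 minor of x·S₀ + y·S₁ on rows {0,1}, columns {0,1} is −63·x² + 42·xy = (-21)·(3·x − 2·y)(x), vanishing at (x:y) = (2:3) and (0:1).
M₁ = 2·S₀ + 3·S₁ = [[-12, 12, 36], [6, -6, -18], [12, -12, -36]] = (-6)·(2, -1, -2)(1, -1, -3)ᵀ and M₂ = S₁ = [[0, -6, 6], [0, -4, 4], [0, -2, 2]] = (-2)·(3, 2, 1)(0, 1, -1)ᵀ, so take a₁ = (2, -1, -2), b₁ = (1, -1, -3), a₂ = (3, 2, 1), b₂ = (0, 1, -1).
Each slice is an integer combination of E₁ = a₁b₁ᵀ and E₂ = a₂b₂ᵀ: S₀ = −3·E₁ + 3·E₂, S₁ = −2·E₂, S₂ = −3·E₂; reading off coefficients, c₁ = (-3, 0, 0) and c₂ = (3, -2, -3).
Hence T = (2, -1, -2) ⊗ (1, -1, -3) ⊗ (-3, 0, 0) + (3, 2, 1) ⊗ (0, 1, -1) ⊗ (3, -2, -3), so rank(T) ≤ 2.
These bounds meet, so rank(T) = 2.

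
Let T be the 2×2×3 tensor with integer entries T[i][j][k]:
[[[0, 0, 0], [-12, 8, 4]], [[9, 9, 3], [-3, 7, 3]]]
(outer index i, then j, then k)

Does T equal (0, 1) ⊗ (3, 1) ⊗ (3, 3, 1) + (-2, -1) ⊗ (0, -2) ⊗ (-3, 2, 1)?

Reconstruct entrywise from the claimed factors. For example, T[0,0,2] = 0 and Σₗ aₗ[0]bₗ[0]cₗ[2] = (0)·(3)·(1) + (-2)·(0)·(1) = 0; checking all 12 entries, every one matches. The claim holds.

Yes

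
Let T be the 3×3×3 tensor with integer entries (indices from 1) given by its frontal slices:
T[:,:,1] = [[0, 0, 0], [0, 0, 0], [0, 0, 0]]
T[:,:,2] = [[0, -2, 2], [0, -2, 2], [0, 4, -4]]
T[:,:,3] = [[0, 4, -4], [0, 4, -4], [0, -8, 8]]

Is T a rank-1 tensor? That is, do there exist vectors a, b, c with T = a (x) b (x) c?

Yes

If T = a (x) b (x) c then every fibre of T is a multiple of the corresponding factor, so read the factors off the fibres through the nonzero entry T[1,2,2] = -2.
The mode-1 fibre T[:,2,2] = [-2, -2, 4] gives a = [1, 1, -2] (primitive direction); the mode-2 fibre T[1,:,2] = [0, -2, 2] gives b = [0, 1, -1]; then c[k] = T[1,2,k] / (a[1]·b[2]) = [0, -2, 4] / 1 = [0, -2, 4].
Expanding [1, 1, -2] (x) [0, 1, -1] (x) [0, -2, 4] reproduces all 27 entries of T, so T = [1, 1, -2] (x) [0, 1, -1] (x) [0, -2, 4] and rank(T) ≤ 1.
Equivalently every frontal slice T[:,:,k] is c[k] times the rank-1 matrix [1, 1, -2] (x) [0, 1, -1]. So T has rank 1 (it is nonzero).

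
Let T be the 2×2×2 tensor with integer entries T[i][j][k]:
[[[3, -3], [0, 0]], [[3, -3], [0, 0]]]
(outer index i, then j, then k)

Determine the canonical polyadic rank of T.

1

Lower bound: T ≠ 0 (e.g. T[0,0,0] = 3), so rank(T) ≥ 1.
Upper bound: if T = a ⊗ b ⊗ c then every fibre of T is a multiple of the corresponding factor, so read the factors off the fibres through the nonzero entry T[0,0,0] = 3.
The mode-1 fibre T[:,0,0] = [3, 3] gives a = [1, 1] (primitive direction); the mode-2 fibre T[0,:,0] = [3, 0] gives b = [1, 0]; then c[k] = T[0,0,k] / (a[0]·b[0]) = [3, -3] / 1 = [3, -3].
Expanding [1, 1] ⊗ [1, 0] ⊗ [3, -3] reproduces all 8 entries of T, so T = [1, 1] ⊗ [1, 0] ⊗ [3, -3] and rank(T) ≤ 1.
These bounds meet, so rank(T) = 1.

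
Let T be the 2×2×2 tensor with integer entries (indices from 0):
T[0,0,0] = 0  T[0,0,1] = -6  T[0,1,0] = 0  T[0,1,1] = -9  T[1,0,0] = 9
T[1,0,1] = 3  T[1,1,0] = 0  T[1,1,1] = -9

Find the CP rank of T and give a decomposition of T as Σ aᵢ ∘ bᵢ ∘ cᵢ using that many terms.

rank(T) = 2

Lower bound: the mode-3 unfolding of T (rows indexed by k, columns by (i,j) = (0,0), (0,1), (1,0), (1,1)) is [[0, 0, 9, 0], [-6, -9, 3, -9]].
There the 2×2 minor on rows k ∈ {0, 1}, columns (i,j) ∈ {(0,0), (1,0)} is det [[0, 9], [-6, 3]] = 54 ≠ 0, so this unfolding has rank ≥ 2; CP rank is at least every unfolding rank, so rank(T) ≥ 2. (Unfolding ranks only ever bound the CP rank from below — rank(T) can be strictly larger than all of them — so the matching upper bound has to come from an explicit 2-term decomposition.)
Upper bound — finding two terms. Write S_k = T[:,:,k] for the frontal slices: S₀ = [[0, 0], [9, 0]], S₁ = [[-6, -9], [3, -9]].
If T = a₁ ∘ b₁ ∘ c₁ + a₂ ∘ b₂ ∘ c₂ then each S_k = c₁[k]·a₁b₁ᵀ + c₂[k]·a₂b₂ᵀ. S₀ and S₁ are linearly independent, so a₁b₁ᵀ and a₂b₂ᵀ must span the same plane of matrices: they are the rank-1 matrices of the form x·S₀ + y·S₁.
det(x·S₀ + y·S₁) is 81·xy + 81·y² = 81·(y)(x + y), vanishing at (x:y) = (1:0) and (1:-1).
M₁ = S₀ = [[0, 0], [9, 0]] = 9·(0, 1)(1, 0)ᵀ and M₂ = S₀ − S₁ = [[6, 9], [6, 9]] = 3·(1, 1)(2, 3)ᵀ, so take a₁ = (0, 1), b₁ = (1, 0), a₂ = (1, 1), b₂ = (2, 3).
Each slice is an integer combination of E₁ = a₁b₁ᵀ and E₂ = a₂b₂ᵀ: S₀ = 9·E₁, S₁ = 9·E₁ − 3·E₂; reading off coefficients, c₁ = (9, 9) and c₂ = (0, -3).
Hence T = (0, 1) ∘ (1, 0) ∘ (9, 9) + (1, 1) ∘ (2, 3) ∘ (0, -3), so rank(T) ≤ 2.
These bounds meet, so rank(T) = 2.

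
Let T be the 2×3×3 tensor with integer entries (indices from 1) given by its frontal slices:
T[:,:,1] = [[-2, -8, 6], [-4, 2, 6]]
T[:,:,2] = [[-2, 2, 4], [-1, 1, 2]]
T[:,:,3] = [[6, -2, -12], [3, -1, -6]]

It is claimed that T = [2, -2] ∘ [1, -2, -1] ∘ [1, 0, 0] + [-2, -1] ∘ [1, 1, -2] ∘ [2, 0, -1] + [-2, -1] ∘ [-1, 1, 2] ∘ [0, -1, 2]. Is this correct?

Yes

Reconstruct entrywise from the claimed factors. For example, T[1,1,3] = 6 and Σₗ aₗ[1]bₗ[1]cₗ[3] = (2)·(1)·(0) + (-2)·(1)·(-1) + (-2)·(-1)·(2) = 6; checking all 18 entries, every one matches. The claim holds.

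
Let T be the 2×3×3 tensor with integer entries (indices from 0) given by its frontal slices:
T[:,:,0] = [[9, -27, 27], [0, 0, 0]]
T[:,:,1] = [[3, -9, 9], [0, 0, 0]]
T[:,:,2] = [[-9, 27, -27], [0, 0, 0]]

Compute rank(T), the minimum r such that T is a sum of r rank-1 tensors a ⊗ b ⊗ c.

Lower bound: T ≠ 0 (e.g. T[0,0,0] = 9), so rank(T) ≥ 1.
Upper bound: if T = a ⊗ b ⊗ c then every fibre of T is a multiple of the corresponding factor, so read the factors off the fibres through the nonzero entry T[0,0,0] = 9.
The mode-1 fibre T[:,0,0] = [9, 0] gives a = (1, 0) (primitive direction); the mode-2 fibre T[0,:,0] = [9, -27, 27] gives b = (1, -3, 3); then c[k] = T[0,0,k] / (a[0]·b[0]) = [9, 3, -9] / 1 = (9, 3, -9).
Expanding (1, 0) ⊗ (1, -3, 3) ⊗ (9, 3, -9) reproduces all 18 entries of T, so T = (1, 0) ⊗ (1, -3, 3) ⊗ (9, 3, -9) and rank(T) ≤ 1.
These bounds meet, so rank(T) = 1.
Check entry T[1,0,2] = 0: (0)·(1)·(-9) = 0.

1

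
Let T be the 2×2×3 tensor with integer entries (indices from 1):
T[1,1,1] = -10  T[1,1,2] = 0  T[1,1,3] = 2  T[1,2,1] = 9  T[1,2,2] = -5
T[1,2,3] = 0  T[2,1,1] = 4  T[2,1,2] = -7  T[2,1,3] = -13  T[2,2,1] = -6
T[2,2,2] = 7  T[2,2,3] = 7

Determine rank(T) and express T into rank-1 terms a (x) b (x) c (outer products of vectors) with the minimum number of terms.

rank(T) = 3

Lower bound: the mode-3 unfolding of T (rows indexed by k, columns by (i,j) = (1,1), (1,2), (2,1), (2,2)) is [[-10, 9, 4, -6], [0, -5, -7, 7], [2, 0, -13, 7]].
There the 3×3 minor on rows k ∈ {1, 2, 3}, columns (i,j) ∈ {(1,1), (1,2), (2,1)} is det [[-10, 9, 4], [0, -5, -7], [2, 0, -13]] = -736 ≠ 0, so this unfolding has rank ≥ 3; CP rank is at least every unfolding rank, so rank(T) ≥ 3. (This is only a lower bound: in general the CP rank may exceed every unfolding rank, so we still need to exhibit 3 rank-1 terms summing to T.)
Upper bound: T is a sum of 3 rank-1 terms, T = [1, -1] (x) [1, -1] (x) [-8, 4, 4] + [1, 2] (x) [2, -1] (x) [-1, -1, -2] + [2, -1] (x) [1, 1] (x) [0, -1, 1] (written with every a and b primitive with positive leading entry and the scale carried by c; CP decompositions are not unique, and this one is verified by expanding entrywise), so rank(T) ≤ 3.
These bounds meet, so rank(T) = 3.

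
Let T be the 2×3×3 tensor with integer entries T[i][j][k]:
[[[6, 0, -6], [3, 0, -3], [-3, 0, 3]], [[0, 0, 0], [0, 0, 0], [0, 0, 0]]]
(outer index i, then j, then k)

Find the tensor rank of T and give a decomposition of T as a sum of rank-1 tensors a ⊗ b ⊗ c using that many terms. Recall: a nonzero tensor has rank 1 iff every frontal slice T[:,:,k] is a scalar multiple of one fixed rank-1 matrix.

rank(T) = 1

Lower bound: T ≠ 0 (e.g. T[0,0,0] = 6), so rank(T) ≥ 1.
Upper bound: if T = a ⊗ b ⊗ c then every fibre of T is a multiple of the corresponding factor, so read the factors off the fibres through the nonzero entry T[0,0,0] = 6.
The mode-1 fibre T[:,0,0] = [6, 0] gives a = [1, 0] (primitive direction); the mode-2 fibre T[0,:,0] = [6, 3, -3] gives b = [2, 1, -1]; then c[k] = T[0,0,k] / (a[0]·b[0]) = [6, 0, -6] / 2 = [3, 0, -3].
Expanding [1, 0] ⊗ [2, 1, -1] ⊗ [3, 0, -3] reproduces all 18 entries of T, so T = [1, 0] ⊗ [2, 1, -1] ⊗ [3, 0, -3] and rank(T) ≤ 1.
These bounds meet, so rank(T) = 1.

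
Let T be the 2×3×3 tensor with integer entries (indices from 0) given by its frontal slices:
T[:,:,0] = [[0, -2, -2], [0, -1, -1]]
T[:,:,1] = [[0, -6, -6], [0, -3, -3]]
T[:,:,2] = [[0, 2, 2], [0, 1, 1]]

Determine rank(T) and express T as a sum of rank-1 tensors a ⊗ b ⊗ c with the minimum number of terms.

Lower bound: T ≠ 0 (e.g. T[0,1,0] = -2), so rank(T) ≥ 1.
Upper bound: the mode-1 fibre T[:,1,0] = [-2, -1] gives a = [2, 1] (primitive direction); the mode-2 fibre T[0,:,0] = [0, -2, -2] gives b = [0, 1, 1]; then c[k] = T[0,1,k] / (a[0]·b[1]) = [-2, -6, 2] / 2 = [-1, -3, 1].
Expanding [2, 1] ⊗ [0, 1, 1] ⊗ [-1, -3, 1] reproduces all 18 entries of T, so T = [2, 1] ⊗ [0, 1, 1] ⊗ [-1, -3, 1] and rank(T) ≤ 1.
These bounds meet, so rank(T) = 1.

rank(T) = 1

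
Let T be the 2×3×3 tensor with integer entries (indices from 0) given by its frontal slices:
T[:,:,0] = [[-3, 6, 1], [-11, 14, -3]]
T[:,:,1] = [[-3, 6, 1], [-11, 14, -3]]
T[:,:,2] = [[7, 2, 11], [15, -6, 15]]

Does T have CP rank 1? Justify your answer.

The mode-2 unfolding of T (rows indexed by j, columns by (i,k) = (0,0), (0,1), (0,2), (1,0), (1,1), (1,2)) is [[-3, -3, 7, -11, -11, 15], [6, 6, 2, 14, 14, -6], [1, 1, 11, -3, -3, 15]].
There the 2×2 minor on rows j ∈ {0, 1}, columns (i,k) ∈ {(0,0), (0,2)} is det [[-3, 7], [6, 2]] = -48 ≠ 0, so this unfolding has rank ≥ 2; CP rank is at least every unfolding rank, so rank(T) ≥ 2.
In particular rank(T) ≥ 2 > 1, so T is not rank-1.

No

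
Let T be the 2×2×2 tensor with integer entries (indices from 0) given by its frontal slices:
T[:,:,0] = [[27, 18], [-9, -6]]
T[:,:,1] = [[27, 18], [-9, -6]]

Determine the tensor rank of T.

1

Lower bound: T ≠ 0 (e.g. T[0,0,0] = 27), so rank(T) ≥ 1.
Upper bound: if T = a ∘ b ∘ c then every fibre of T is a multiple of the corresponding factor, so read the factors off the fibres through the nonzero entry T[0,0,0] = 27.
The mode-1 fibre T[:,0,0] = [27, -9] gives a = [3, -1] (primitive direction); the mode-2 fibre T[0,:,0] = [27, 18] gives b = [3, 2]; then c[k] = T[0,0,k] / (a[0]·b[0]) = [27, 27] / 9 = [3, 3].
Expanding [3, -1] ∘ [3, 2] ∘ [3, 3] reproduces all 8 entries of T, so T = [3, -1] ∘ [3, 2] ∘ [3, 3] and rank(T) ≤ 1.
These bounds meet, so rank(T) = 1.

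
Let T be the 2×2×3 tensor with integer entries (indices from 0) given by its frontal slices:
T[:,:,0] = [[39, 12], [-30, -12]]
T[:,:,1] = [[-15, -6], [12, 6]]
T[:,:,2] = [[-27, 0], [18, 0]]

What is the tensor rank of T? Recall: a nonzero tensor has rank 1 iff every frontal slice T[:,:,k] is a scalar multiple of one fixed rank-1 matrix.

Lower bound: the mode-2 unfolding of T (rows indexed by j, columns by (i,k) = (0,0), (0,1), (0,2), (1,0), (1,1), (1,2)) is [[39, -15, -27, -30, 12, 18], [12, -6, 0, -12, 6, 0]].
There the 2×2 minor on rows j ∈ {0, 1}, columns (i,k) ∈ {(0,0), (0,1)} is det [[39, -15], [12, -6]] = -54 ≠ 0, so this unfolding has rank ≥ 2; CP rank is at least every unfolding rank, so rank(T) ≥ 2. (Flattening ranks never certify an upper bound on CP rank; for that we must actually write T with 2 rank-1 terms.)
Upper bound — finding two terms. Write S_k = T[:,:,k] for the frontal slices: S₀ = [[39, 12], [-30, -12]], S₁ = [[-15, -6], [12, 6]], S₂ = [[-27, 0], [18, 0]].
If T = a₁ ⊗ b₁ ⊗ c₁ + a₂ ⊗ b₂ ⊗ c₂ then each S_k = c₁[k]·a₁b₁ᵀ + c₂[k]·a₂b₂ᵀ. S₀ and S₁ are linearly independent, so a₁b₁ᵀ and a₂b₂ᵀ must span the same plane of matrices: they are the rank-1 matrices of the form x·S₀ + y·S₁.
det(x·S₀ + y·S₁) is −108·x² + 90·xy − 18·y² = (-18)·(3·x − y)(2·x − y), vanishing at (x:y) = (1:3) and (1:2).
M₁ = S₀ + 3·S₁ = [[-6, -6], [6, 6]] = (-6)·[1, -1][1, 1]ᵀ and M₂ = S₀ + 2·S₁ = [[9, 0], [-6, 0]] = 3·[3, -2][1, 0]ᵀ, so take a₁ = [1, -1], b₁ = [1, 1], a₂ = [3, -2], b₂ = [1, 0].
Each slice is an integer combination of E₁ = a₁b₁ᵀ and E₂ = a₂b₂ᵀ: S₀ = 12·E₁ + 9·E₂, S₁ = −6·E₁ − 3·E₂, S₂ = −9·E₂; reading off coefficients, c₁ = [12, -6, 0] and c₂ = [9, -3, -9].
Hence T = [1, -1] ⊗ [1, 1] ⊗ [12, -6, 0] + [3, -2] ⊗ [1, 0] ⊗ [9, -3, -9], so rank(T) ≤ 2.
These bounds meet, so rank(T) = 2.
Check entry T[1,1,2] = 0: (-1)·(1)·(0) + (-2)·(0)·(-9) = 0.

2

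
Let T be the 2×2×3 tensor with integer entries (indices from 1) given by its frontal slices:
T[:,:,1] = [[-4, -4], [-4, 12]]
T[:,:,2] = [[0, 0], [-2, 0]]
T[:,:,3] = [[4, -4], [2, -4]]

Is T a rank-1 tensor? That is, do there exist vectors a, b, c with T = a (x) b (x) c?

The mode-3 unfolding of T (rows indexed by k, columns by (i,j) = (1,1), (1,2), (2,1), (2,2)) is [[-4, -4, -4, 12], [0, 0, -2, 0], [4, -4, 2, -4]].
There the 3×3 minor on rows k ∈ {1, 2, 3}, columns (i,j) ∈ {(1,1), (1,2), (2,1)} is det [[-4, -4, -4], [0, 0, -2], [4, -4, 2]] = 64 ≠ 0, so this unfolding has rank ≥ 3; CP rank is at least every unfolding rank, so rank(T) ≥ 3.
In particular rank(T) ≥ 3 > 1, so T is not rank-1.

No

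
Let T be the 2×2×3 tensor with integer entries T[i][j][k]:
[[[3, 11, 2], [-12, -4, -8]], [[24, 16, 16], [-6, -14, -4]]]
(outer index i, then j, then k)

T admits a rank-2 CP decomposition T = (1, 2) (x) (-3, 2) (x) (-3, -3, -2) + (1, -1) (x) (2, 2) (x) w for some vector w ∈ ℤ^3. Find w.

w = (-3, 1, -2)

Subtract the known terms from T to get the rank-1 residual R = (1, -1) (x) (2, 2) (x) w, so R[i,j,k] = a[i]·b[j]·w[k]. Pick indices with nonzero a[0]·b[0] = (1)·(2) = 2. Only the fibre through (0,0,·) is needed: R[0,0,:] = T[0,0,:] − Σₗ aₗ[0]bₗ[0]cₗ = [3, 11, 2] − (1)·(-3)·(-3, -3, -2) = [-6, 2, -4]. Then w[k] = R[0,0,k] / 2 for each k, giving w = [-6, 2, -4] / 2 = (-3, 1, -2).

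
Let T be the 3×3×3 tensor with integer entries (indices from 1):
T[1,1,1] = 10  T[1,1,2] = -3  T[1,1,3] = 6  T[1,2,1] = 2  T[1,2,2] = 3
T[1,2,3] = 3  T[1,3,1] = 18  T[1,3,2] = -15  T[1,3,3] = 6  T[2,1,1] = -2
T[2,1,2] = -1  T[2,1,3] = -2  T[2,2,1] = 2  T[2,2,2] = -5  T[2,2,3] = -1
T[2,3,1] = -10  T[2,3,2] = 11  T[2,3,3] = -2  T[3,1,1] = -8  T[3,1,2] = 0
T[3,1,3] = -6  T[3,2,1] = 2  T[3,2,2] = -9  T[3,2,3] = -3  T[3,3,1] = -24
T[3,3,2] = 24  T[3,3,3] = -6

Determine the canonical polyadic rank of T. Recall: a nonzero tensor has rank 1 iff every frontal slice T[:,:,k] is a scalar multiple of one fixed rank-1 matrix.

2

Lower bound: the mode-2 unfolding of T (rows indexed by j, columns by (i,k) = (1,1), (1,2), (1,3), (2,1), (2,2), (2,3), (3,1), (3,2), (3,3)) is [[10, -3, 6, -2, -1, -2, -8, 0, -6], [2, 3, 3, 2, -5, -1, 2, -9, -3], [18, -15, 6, -10, 11, -2, -24, 24, -6]].
There the 2×2 minor on rows j ∈ {1, 2}, columns (i,k) ∈ {(1,1), (1,2)} is det [[10, -3], [2, 3]] = 36 ≠ 0, so this unfolding has rank ≥ 2; CP rank is at least every unfolding rank, so rank(T) ≥ 2. (Flattening ranks never certify an upper bound on CP rank; for that we must actually write T with 2 rank-1 terms.)
Upper bound — finding two terms. Write S_k = T[:,:,k] for the frontal slices: S₁ = [[10, 2, 18], [-2, 2, -10], [-8, 2, -24]], S₂ = [[-3, 3, -15], [-1, -5, 11], [0, -9, 24]], S₃ = [[6, 3, 6], [-2, -1, -2], [-6, -3, -6]].
If T = a₁ (x) b₁ (x) c₁ + a₂ (x) b₂ (x) c₂ then each S_k = c₁[k]·a₁b₁ᵀ + c₂[k]·a₂b₂ᵀ. S₁ and S₂ are linearly independent, so a₁b₁ᵀ and a₂b₂ᵀ must span the same plane of matrices: they are the rank-1 matrices of the form x·S₁ + y·S₂.
The 2×2 minor of x·S₁ + y·S₂ on rows {1,2}, columns {1,2} is 24·x² − 48·xy + 18·y² = 6·(2·x − 3·y)(2·x − y), vanishing at (x:y) = (3:2) and (1:2).
M₁ = 3·S₁ + 2·S₂ = [[24, 12, 24], [-8, -4, -8], [-24, -12, -24]] = 4·[3, -1, -3][2, 1, 2]ᵀ and M₂ = S₁ + 2·S₂ = [[4, 8, -12], [-4, -8, 12], [-8, -16, 24]] = 4·[1, -1, -2][1, 2, -3]ᵀ, so take a₁ = [3, -1, -3], b₁ = [2, 1, 2], a₂ = [1, -1, -2], b₂ = [1, 2, -3].
Each slice is an integer combination of E₁ = a₁b₁ᵀ and E₂ = a₂b₂ᵀ: S₁ = 2·E₁ − 2·E₂, S₂ = −E₁ + 3·E₂, S₃ = E₁; reading off coefficients, c₁ = [2, -1, 1] and c₂ = [-2, 3, 0].
Hence T = [3, -1, -3] (x) [2, 1, 2] (x) [2, -1, 1] + [1, -1, -2] (x) [1, 2, -3] (x) [-2, 3, 0], so rank(T) ≤ 2.
These bounds meet, so rank(T) = 2.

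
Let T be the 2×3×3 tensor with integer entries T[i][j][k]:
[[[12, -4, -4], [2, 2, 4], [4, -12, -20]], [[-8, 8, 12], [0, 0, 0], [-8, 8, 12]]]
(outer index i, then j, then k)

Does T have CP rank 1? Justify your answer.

No

The mode-3 unfolding of T (rows indexed by k, columns by (i,j) = (0,0), (0,1), (0,2), (1,0), (1,1), (1,2)) is [[12, 2, 4, -8, 0, -8], [-4, 2, -12, 8, 0, 8], [-4, 4, -20, 12, 0, 12]].
There the 2×2 minor on rows k ∈ {0, 1}, columns (i,j) ∈ {(0,0), (0,1)} is det [[12, 2], [-4, 2]] = 32 ≠ 0, so this unfolding has rank ≥ 2; CP rank is at least every unfolding rank, so rank(T) ≥ 2.
In particular rank(T) ≥ 2 > 1, so T is not rank-1.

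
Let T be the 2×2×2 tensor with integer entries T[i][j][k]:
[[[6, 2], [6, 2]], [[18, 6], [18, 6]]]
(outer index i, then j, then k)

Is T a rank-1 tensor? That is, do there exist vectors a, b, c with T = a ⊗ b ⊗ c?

Yes

If T = a ⊗ b ⊗ c then every fibre of T is a multiple of the corresponding factor, so read the factors off the fibres through the nonzero entry T[0,0,0] = 6.
The mode-1 fibre T[:,0,0] = [6, 18] gives a = [1, 3] (primitive direction); the mode-2 fibre T[0,:,0] = [6, 6] gives b = [1, 1]; then c[k] = T[0,0,k] / (a[0]·b[0]) = [6, 2] / 1 = [6, 2].
Expanding [1, 3] ⊗ [1, 1] ⊗ [6, 2] reproduces all 8 entries of T, so T = [1, 3] ⊗ [1, 1] ⊗ [6, 2] and rank(T) ≤ 1.
Equivalently every frontal slice T[:,:,k] is c[k] times the rank-1 matrix [1, 3] ⊗ [1, 1]. So T has rank 1 (it is nonzero).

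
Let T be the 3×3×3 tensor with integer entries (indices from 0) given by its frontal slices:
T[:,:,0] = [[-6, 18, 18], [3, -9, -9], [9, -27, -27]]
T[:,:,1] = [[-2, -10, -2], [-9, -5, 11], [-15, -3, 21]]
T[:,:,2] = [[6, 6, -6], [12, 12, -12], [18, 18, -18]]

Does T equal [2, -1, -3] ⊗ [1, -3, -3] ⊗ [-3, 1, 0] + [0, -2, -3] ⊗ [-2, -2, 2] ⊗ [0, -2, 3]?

Reconstruct entry (0,0,1) from the claimed factors: Σₗ aₗ[0]bₗ[0]cₗ[1] = (2)·(1)·(1) + (0)·(-2)·(-2) = 2, but T[0,0,1] = -2. The claim is false.

No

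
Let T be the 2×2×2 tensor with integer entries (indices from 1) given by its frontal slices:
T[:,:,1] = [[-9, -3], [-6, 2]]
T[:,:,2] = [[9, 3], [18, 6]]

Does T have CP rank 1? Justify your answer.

The mode-1 unfolding of T (rows indexed by i, columns by (j,k) = (1,1), (1,2), (2,1), (2,2)) is [[-9, 9, -3, 3], [-6, 18, 2, 6]].
There the 2×2 minor on rows i ∈ {1, 2}, columns (j,k) ∈ {(1,1), (1,2)} is det [[-9, 9], [-6, 18]] = -108 ≠ 0, so this unfolding has rank ≥ 2; CP rank is at least every unfolding rank, so rank(T) ≥ 2.
In particular rank(T) ≥ 2 > 1, so T is not rank-1.

No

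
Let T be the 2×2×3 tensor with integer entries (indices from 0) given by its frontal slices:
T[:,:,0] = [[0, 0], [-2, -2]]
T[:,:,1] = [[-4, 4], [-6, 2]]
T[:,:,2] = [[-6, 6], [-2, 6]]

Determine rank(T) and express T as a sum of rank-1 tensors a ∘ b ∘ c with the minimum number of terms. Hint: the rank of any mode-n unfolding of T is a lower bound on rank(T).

Lower bound: the mode-3 unfolding of T (rows indexed by k, columns by (i,j) = (0,0), (0,1), (1,0), (1,1)) is [[0, 0, -2, -2], [-4, 4, -6, 2], [-6, 6, -2, 6]].
There the 3×3 minor on rows k ∈ {0, 1, 2}, columns (i,j) ∈ {(0,0), (1,0), (1,1)} is det [[0, -2, -2], [-4, -6, 2], [-6, -2, 6]] = 32 ≠ 0, so this unfolding has rank ≥ 3; CP rank is at least every unfolding rank, so rank(T) ≥ 3. (Unfolding ranks only ever bound the CP rank from below — rank(T) can be strictly larger than all of them — so the matching upper bound has to come from an explicit 3-term decomposition.)
Upper bound: T is a sum of 3 rank-1 terms, T = [0, 1] ∘ [1, 1] ∘ [-2, -2, 2] + [1, 0] ∘ [1, -1] ∘ [0, 0, -2] + [1, 1] ∘ [1, -1] ∘ [0, -4, -4] (written with every a and b primitive with positive leading entry and the scale carried by c; CP decompositions are not unique, and this one is verified by expanding entrywise), so rank(T) ≤ 3.
These bounds meet, so rank(T) = 3.

rank(T) = 3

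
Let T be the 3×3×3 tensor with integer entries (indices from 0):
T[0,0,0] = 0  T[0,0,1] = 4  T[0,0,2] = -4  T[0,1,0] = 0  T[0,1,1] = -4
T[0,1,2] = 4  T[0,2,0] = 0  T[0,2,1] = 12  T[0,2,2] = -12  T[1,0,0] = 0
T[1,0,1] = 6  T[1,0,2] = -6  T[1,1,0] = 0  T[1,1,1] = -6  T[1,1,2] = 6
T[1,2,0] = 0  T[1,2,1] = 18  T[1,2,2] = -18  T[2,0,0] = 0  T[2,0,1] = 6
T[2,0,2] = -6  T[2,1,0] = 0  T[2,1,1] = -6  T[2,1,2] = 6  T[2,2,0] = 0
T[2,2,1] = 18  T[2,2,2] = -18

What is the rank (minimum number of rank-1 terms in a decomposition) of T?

Lower bound: T ≠ 0 (e.g. T[0,0,1] = 4), so rank(T) ≥ 1.
Upper bound: if T = a ⊗ b ⊗ c then every fibre of T is a multiple of the corresponding factor, so read the factors off the fibres through the nonzero entry T[0,0,1] = 4.
The mode-1 fibre T[:,0,1] = [4, 6, 6] gives a = [2, 3, 3] (primitive direction); the mode-2 fibre T[0,:,1] = [4, -4, 12] gives b = [1, -1, 3]; then c[k] = T[0,0,k] / (a[0]·b[0]) = [0, 4, -4] / 2 = [0, 2, -2].
Expanding [2, 3, 3] ⊗ [1, -1, 3] ⊗ [0, 2, -2] reproduces all 27 entries of T, so T = [2, 3, 3] ⊗ [1, -1, 3] ⊗ [0, 2, -2] and rank(T) ≤ 1.
These bounds meet, so rank(T) = 1.

1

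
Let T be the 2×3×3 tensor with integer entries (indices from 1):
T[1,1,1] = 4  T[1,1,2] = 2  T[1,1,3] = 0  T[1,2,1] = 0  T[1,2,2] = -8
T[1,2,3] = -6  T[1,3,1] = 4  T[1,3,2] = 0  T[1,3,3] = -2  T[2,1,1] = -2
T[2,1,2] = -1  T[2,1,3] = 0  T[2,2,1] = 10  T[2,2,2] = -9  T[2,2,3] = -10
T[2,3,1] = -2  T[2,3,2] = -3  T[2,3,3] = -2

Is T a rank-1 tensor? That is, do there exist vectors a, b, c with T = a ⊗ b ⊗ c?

No

The mode-3 unfolding of T (rows indexed by k, columns by (i,j) = (1,1), (1,2), (1,3), (2,1), (2,2), (2,3)) is [[4, 0, 4, -2, 10, -2], [2, -8, 0, -1, -9, -3], [0, -6, -2, 0, -10, -2]].
There the 3×3 minor on rows k ∈ {1, 2, 3}, columns (i,j) ∈ {(1,1), (1,2), (1,3)} is det [[4, 0, 4], [2, -8, 0], [0, -6, -2]] = 16 ≠ 0, so this unfolding has rank ≥ 3; CP rank is at least every unfolding rank, so rank(T) ≥ 3.
In particular rank(T) ≥ 3 > 1, so T is not rank-1.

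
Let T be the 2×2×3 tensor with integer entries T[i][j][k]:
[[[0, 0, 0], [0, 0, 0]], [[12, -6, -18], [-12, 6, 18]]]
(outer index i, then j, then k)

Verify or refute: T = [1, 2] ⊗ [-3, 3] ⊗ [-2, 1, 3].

No

Reconstruct entry (0,0,0) from the claimed factors: Σₗ aₗ[0]bₗ[0]cₗ[0] = (1)·(-3)·(-2) = 6, but T[0,0,0] = 0. The claim is false.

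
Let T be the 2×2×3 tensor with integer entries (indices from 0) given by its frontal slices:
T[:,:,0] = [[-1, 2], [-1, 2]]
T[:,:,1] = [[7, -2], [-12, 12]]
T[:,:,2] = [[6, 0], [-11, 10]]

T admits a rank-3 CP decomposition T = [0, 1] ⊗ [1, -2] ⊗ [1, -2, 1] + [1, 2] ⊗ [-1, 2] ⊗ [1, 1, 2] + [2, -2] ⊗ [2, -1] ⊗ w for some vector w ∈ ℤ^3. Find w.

w = [0, 2, 2]

Subtract the known terms from T to get the rank-1 residual R = [2, -2] ⊗ [2, -1] ⊗ w, so R[i,j,k] = a[i]·b[j]·w[k]. Pick indices with nonzero a[0]·b[0] = (2)·(2) = 4. Only the fibre through (0,0,·) is needed: R[0,0,:] = T[0,0,:] − Σₗ aₗ[0]bₗ[0]cₗ = [-1, 7, 6] − (0)·(1)·[1, -2, 1] − (1)·(-1)·[1, 1, 2] = [0, 8, 8]. Then w[k] = R[0,0,k] / 4 for each k, giving w = [0, 8, 8] / 4 = [0, 2, 2].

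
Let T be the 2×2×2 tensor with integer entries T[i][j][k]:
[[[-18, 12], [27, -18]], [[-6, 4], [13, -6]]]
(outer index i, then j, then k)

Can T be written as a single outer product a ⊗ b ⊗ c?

No

The mode-1 unfolding of T (rows indexed by i, columns by (j,k) = (0,0), (0,1), (1,0), (1,1)) is [[-18, 12, 27, -18], [-6, 4, 13, -6]].
There the 2×2 minor on rows i ∈ {0, 1}, columns (j,k) ∈ {(0,0), (1,0)} is det [[-18, 27], [-6, 13]] = -72 ≠ 0, so this unfolding has rank ≥ 2; CP rank is at least every unfolding rank, so rank(T) ≥ 2.
In particular rank(T) ≥ 2 > 1, so T is not rank-1.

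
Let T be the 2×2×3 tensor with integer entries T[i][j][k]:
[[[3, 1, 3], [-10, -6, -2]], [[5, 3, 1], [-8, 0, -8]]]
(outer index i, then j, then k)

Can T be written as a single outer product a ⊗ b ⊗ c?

The mode-3 unfolding of T (rows indexed by k, columns by (i,j) = (0,0), (0,1), (1,0), (1,1)) is [[3, -10, 5, -8], [1, -6, 3, 0], [3, -2, 1, -8]].
There the 3×3 minor on rows k ∈ {0, 1, 2}, columns (i,j) ∈ {(0,0), (0,1), (1,1)} is det [[3, -10, -8], [1, -6, 0], [3, -2, -8]] = -64 ≠ 0, so this unfolding has rank ≥ 3; CP rank is at least every unfolding rank, so rank(T) ≥ 3.
In particular rank(T) ≥ 3 > 1, so T is not rank-1.

No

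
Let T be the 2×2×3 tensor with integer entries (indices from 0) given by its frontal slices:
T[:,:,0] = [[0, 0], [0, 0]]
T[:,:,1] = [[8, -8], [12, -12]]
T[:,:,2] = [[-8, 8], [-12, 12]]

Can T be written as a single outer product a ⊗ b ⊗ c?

Yes

If T = a ⊗ b ⊗ c then every fibre of T is a multiple of the corresponding factor, so read the factors off the fibres through the nonzero entry T[0,0,1] = 8.
The mode-1 fibre T[:,0,1] = [8, 12] gives a = (2, 3) (primitive direction); the mode-2 fibre T[0,:,1] = [8, -8] gives b = (1, -1); then c[k] = T[0,0,k] / (a[0]·b[0]) = [0, 8, -8] / 2 = (0, 4, -4).
Expanding (2, 3) ⊗ (1, -1) ⊗ (0, 4, -4) reproduces all 12 entries of T, so T = (2, 3) ⊗ (1, -1) ⊗ (0, 4, -4) and rank(T) ≤ 1.
Equivalently every frontal slice T[:,:,k] is c[k] times the rank-1 matrix (2, 3) ⊗ (1, -1). So T has rank 1 (it is nonzero).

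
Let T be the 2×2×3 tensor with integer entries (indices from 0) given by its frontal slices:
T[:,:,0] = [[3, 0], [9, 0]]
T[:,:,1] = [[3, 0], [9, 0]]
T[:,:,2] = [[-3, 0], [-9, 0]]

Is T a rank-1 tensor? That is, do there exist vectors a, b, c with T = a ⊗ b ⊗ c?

Yes

If T = a ⊗ b ⊗ c then every fibre of T is a multiple of the corresponding factor, so read the factors off the fibres through the nonzero entry T[0,0,0] = 3.
The mode-1 fibre T[:,0,0] = [3, 9] gives a = [1, 3] (primitive direction); the mode-2 fibre T[0,:,0] = [3, 0] gives b = [1, 0]; then c[k] = T[0,0,k] / (a[0]·b[0]) = [3, 3, -3] / 1 = [3, 3, -3].
Expanding [1, 3] ⊗ [1, 0] ⊗ [3, 3, -3] reproduces all 12 entries of T, so T = [1, 3] ⊗ [1, 0] ⊗ [3, 3, -3] and rank(T) ≤ 1.
Equivalently every frontal slice T[:,:,k] is c[k] times the rank-1 matrix [1, 3] ⊗ [1, 0]. So T has rank 1 (it is nonzero).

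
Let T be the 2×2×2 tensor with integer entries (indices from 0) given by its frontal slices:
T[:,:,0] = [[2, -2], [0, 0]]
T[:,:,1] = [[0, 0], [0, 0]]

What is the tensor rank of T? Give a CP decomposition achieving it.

rank(T) = 1

Lower bound: T ≠ 0 (e.g. T[0,0,0] = 2), so rank(T) ≥ 1.
Upper bound: if T = a ⊗ b ⊗ c then every fibre of T is a multiple of the corresponding factor, so read the factors off the fibres through the nonzero entry T[0,0,0] = 2.
The mode-1 fibre T[:,0,0] = [2, 0] gives a = [1, 0] (primitive direction); the mode-2 fibre T[0,:,0] = [2, -2] gives b = [1, -1]; then c[k] = T[0,0,k] / (a[0]·b[0]) = [2, 0] / 1 = [2, 0].
Expanding [1, 0] ⊗ [1, -1] ⊗ [2, 0] reproduces all 8 entries of T, so T = [1, 0] ⊗ [1, -1] ⊗ [2, 0] and rank(T) ≤ 1.
These bounds meet, so rank(T) = 1.
Check entry T[0,1,1] = 0: (1)·(-1)·(0) = 0.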